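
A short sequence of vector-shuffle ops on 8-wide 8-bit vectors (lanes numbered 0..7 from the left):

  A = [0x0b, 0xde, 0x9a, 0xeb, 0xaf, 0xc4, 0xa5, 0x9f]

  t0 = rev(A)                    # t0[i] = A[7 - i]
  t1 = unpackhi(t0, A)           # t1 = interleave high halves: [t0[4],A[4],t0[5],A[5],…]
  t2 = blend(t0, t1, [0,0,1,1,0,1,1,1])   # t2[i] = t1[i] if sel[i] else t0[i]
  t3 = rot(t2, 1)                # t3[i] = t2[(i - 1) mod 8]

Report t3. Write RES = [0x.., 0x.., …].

RES = [ 0x9f  0x9f  0xa5  0x9a  0xc4  0xeb  0xa5  0x0b ]

  t0: 9f a5 c4 af eb 9a de 0b
  t1: eb af 9a c4 de a5 0b 9f
  t2: 9f a5 9a c4 eb a5 0b 9f
  t3: 9f 9f a5 9a c4 eb a5 0b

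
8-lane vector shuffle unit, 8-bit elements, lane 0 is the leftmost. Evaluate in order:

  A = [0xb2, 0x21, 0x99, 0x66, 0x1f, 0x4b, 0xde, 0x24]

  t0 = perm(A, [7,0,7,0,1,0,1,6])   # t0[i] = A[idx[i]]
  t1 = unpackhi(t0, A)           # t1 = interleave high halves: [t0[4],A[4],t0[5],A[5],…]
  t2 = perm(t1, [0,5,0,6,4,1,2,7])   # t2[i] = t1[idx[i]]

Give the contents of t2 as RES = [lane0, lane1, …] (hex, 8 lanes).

t0 = [0x24, 0xb2, 0x24, 0xb2, 0x21, 0xb2, 0x21, 0xde]
t1 = [0x21, 0x1f, 0xb2, 0x4b, 0x21, 0xde, 0xde, 0x24]
t2 = [0x21, 0xde, 0x21, 0xde, 0x21, 0x1f, 0xb2, 0x24]

RES = [0x21, 0xde, 0x21, 0xde, 0x21, 0x1f, 0xb2, 0x24]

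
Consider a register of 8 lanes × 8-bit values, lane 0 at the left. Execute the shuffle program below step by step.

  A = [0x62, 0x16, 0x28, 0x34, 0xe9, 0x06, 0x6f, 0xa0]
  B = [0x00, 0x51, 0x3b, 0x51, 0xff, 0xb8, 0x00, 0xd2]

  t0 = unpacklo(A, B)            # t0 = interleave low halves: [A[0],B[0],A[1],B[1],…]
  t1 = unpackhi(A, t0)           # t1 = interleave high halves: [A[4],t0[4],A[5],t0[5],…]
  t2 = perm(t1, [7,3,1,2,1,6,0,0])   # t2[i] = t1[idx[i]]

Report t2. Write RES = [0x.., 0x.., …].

→ t0 |62|00|16|51|28|3b|34|51|
→ t1 |e9|28|06|3b|6f|34|a0|51|
→ t2 |51|3b|28|06|28|a0|e9|e9|

RES = [0x51, 0x3b, 0x28, 0x06, 0x28, 0xa0, 0xe9, 0xe9]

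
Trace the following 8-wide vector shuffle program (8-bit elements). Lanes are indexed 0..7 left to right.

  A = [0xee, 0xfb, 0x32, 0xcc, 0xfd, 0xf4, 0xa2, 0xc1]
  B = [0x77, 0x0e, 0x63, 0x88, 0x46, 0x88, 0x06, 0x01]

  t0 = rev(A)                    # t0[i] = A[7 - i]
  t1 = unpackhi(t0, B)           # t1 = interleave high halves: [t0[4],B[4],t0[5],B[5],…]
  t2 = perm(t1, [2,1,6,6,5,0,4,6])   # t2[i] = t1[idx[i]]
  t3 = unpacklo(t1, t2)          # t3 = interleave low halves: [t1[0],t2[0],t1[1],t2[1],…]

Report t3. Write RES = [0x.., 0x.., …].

t0 = [0xc1, 0xa2, 0xf4, 0xfd, 0xcc, 0x32, 0xfb, 0xee]
t1 = [0xcc, 0x46, 0x32, 0x88, 0xfb, 0x06, 0xee, 0x01]
t2 = [0x32, 0x46, 0xee, 0xee, 0x06, 0xcc, 0xfb, 0xee]
t3 = [0xcc, 0x32, 0x46, 0x46, 0x32, 0xee, 0x88, 0xee]

RES = [0xcc, 0x32, 0x46, 0x46, 0x32, 0xee, 0x88, 0xee]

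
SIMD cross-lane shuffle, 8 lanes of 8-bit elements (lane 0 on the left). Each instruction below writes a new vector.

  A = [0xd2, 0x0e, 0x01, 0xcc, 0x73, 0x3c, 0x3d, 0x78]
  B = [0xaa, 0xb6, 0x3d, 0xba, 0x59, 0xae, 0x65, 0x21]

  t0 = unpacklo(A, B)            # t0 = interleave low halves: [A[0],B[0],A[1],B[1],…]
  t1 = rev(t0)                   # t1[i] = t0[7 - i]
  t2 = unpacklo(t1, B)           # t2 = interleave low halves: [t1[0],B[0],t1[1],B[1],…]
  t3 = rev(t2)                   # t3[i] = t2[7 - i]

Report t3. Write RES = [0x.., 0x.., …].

  t0: d2 aa 0e b6 01 3d cc ba
  t1: ba cc 3d 01 b6 0e aa d2
  t2: ba aa cc b6 3d 3d 01 ba
  t3: ba 01 3d 3d b6 cc aa ba

RES = [ 0xba  0x01  0x3d  0x3d  0xb6  0xcc  0xaa  0xba ]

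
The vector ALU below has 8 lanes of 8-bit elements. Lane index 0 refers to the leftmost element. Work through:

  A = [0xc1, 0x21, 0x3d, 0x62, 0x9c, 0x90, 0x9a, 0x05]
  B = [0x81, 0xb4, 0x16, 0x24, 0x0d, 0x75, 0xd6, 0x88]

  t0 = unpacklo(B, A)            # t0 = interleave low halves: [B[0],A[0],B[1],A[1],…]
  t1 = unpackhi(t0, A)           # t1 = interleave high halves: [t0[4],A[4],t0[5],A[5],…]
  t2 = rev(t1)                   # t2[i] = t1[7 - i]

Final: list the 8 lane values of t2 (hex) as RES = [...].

t0 = [0x81, 0xc1, 0xb4, 0x21, 0x16, 0x3d, 0x24, 0x62]
t1 = [0x16, 0x9c, 0x3d, 0x90, 0x24, 0x9a, 0x62, 0x05]
t2 = [0x05, 0x62, 0x9a, 0x24, 0x90, 0x3d, 0x9c, 0x16]

RES = [0x05, 0x62, 0x9a, 0x24, 0x90, 0x3d, 0x9c, 0x16]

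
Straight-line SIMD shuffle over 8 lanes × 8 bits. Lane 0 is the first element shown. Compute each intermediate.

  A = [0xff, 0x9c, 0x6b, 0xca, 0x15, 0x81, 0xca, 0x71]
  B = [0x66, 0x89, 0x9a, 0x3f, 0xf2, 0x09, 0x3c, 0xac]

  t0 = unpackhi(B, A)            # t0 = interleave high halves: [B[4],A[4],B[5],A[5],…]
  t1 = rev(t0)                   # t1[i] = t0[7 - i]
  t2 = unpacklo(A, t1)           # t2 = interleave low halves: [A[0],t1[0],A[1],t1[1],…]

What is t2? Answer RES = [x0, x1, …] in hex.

→ t0 |f2|15|09|81|3c|ca|ac|71|
→ t1 |71|ac|ca|3c|81|09|15|f2|
→ t2 |ff|71|9c|ac|6b|ca|ca|3c|

RES = [0xff, 0x71, 0x9c, 0xac, 0x6b, 0xca, 0xca, 0x3c]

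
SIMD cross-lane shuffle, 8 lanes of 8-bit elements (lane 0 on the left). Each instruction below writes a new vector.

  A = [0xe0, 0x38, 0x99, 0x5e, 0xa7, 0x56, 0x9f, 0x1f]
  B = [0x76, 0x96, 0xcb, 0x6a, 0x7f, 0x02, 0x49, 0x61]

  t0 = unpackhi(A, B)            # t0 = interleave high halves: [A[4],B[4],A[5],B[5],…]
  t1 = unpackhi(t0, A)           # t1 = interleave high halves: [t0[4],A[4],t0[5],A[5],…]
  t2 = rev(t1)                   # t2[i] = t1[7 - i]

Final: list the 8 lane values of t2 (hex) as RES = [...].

RES = [ 0x1f  0x61  0x9f  0x1f  0x56  0x49  0xa7  0x9f ]

→ t0 |a7|7f|56|02|9f|49|1f|61|
→ t1 |9f|a7|49|56|1f|9f|61|1f|
→ t2 |1f|61|9f|1f|56|49|a7|9f|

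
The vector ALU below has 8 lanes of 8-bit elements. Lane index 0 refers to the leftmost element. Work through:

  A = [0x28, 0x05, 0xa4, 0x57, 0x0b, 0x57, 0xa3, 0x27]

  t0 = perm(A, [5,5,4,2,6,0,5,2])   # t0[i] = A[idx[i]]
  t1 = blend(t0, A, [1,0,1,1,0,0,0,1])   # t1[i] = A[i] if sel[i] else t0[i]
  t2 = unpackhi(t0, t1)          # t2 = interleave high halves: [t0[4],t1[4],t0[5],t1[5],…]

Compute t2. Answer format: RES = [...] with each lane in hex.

→ t0 |57|57|0b|a4|a3|28|57|a4|
→ t1 |28|57|a4|57|a3|28|57|27|
→ t2 |a3|a3|28|28|57|57|a4|27|

RES = [ 0xa3  0xa3  0x28  0x28  0x57  0x57  0xa4  0x27 ]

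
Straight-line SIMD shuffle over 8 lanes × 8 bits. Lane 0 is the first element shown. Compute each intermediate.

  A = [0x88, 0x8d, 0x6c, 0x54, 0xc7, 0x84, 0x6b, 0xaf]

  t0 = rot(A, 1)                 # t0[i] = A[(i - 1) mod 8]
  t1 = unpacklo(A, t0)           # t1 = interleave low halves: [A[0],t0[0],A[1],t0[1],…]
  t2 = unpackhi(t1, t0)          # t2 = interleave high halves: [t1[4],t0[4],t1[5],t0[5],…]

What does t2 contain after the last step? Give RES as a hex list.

→ t0 |af|88|8d|6c|54|c7|84|6b|
→ t1 |88|af|8d|88|6c|8d|54|6c|
→ t2 |6c|54|8d|c7|54|84|6c|6b|

RES = [0x6c, 0x54, 0x8d, 0xc7, 0x54, 0x84, 0x6c, 0x6b]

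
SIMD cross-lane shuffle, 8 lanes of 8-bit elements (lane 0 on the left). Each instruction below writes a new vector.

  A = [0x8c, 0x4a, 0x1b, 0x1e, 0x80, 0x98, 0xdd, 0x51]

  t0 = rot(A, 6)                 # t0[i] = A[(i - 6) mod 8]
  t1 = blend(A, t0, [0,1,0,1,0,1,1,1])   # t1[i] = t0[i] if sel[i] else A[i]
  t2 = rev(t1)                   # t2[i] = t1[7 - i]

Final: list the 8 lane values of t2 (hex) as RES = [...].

  t0: 1b 1e 80 98 dd 51 8c 4a
  t1: 8c 1e 1b 98 80 51 8c 4a
  t2: 4a 8c 51 80 98 1b 1e 8c

RES = [0x4a, 0x8c, 0x51, 0x80, 0x98, 0x1b, 0x1e, 0x8c]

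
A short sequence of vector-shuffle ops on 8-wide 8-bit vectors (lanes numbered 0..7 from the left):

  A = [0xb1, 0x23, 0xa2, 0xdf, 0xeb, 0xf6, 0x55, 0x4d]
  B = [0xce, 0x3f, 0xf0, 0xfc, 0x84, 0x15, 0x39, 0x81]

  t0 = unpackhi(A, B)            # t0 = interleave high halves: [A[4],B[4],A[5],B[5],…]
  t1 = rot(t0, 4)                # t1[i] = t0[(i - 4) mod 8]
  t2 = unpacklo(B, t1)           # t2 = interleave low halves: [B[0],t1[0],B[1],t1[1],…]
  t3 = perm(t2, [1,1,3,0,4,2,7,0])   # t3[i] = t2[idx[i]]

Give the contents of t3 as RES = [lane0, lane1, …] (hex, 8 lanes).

RES = [0x55, 0x55, 0x39, 0xce, 0xf0, 0x3f, 0x81, 0xce]

t0 = [0xeb, 0x84, 0xf6, 0x15, 0x55, 0x39, 0x4d, 0x81]
t1 = [0x55, 0x39, 0x4d, 0x81, 0xeb, 0x84, 0xf6, 0x15]
t2 = [0xce, 0x55, 0x3f, 0x39, 0xf0, 0x4d, 0xfc, 0x81]
t3 = [0x55, 0x55, 0x39, 0xce, 0xf0, 0x3f, 0x81, 0xce]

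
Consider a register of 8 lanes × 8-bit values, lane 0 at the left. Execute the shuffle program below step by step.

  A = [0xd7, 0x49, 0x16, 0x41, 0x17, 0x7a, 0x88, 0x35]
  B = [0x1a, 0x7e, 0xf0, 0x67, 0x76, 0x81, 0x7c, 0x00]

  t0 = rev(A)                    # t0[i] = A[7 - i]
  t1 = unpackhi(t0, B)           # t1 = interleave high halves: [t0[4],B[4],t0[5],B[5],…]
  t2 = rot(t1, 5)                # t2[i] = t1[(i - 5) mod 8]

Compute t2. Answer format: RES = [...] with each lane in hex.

RES = [0x81, 0x49, 0x7c, 0xd7, 0x00, 0x41, 0x76, 0x16]

t0 = [0x35, 0x88, 0x7a, 0x17, 0x41, 0x16, 0x49, 0xd7]
t1 = [0x41, 0x76, 0x16, 0x81, 0x49, 0x7c, 0xd7, 0x00]
t2 = [0x81, 0x49, 0x7c, 0xd7, 0x00, 0x41, 0x76, 0x16]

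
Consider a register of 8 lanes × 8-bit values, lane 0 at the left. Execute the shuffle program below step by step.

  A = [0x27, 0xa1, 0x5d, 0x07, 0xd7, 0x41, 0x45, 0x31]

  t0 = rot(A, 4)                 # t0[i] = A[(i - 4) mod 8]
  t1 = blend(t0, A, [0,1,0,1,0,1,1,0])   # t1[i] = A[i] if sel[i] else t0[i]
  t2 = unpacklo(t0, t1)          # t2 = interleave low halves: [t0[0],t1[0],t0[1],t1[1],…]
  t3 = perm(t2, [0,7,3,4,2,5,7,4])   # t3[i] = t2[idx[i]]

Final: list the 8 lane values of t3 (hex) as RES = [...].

RES = [ 0xd7  0x07  0xa1  0x45  0x41  0x45  0x07  0x45 ]

→ t0 |d7|41|45|31|27|a1|5d|07|
→ t1 |d7|a1|45|07|27|41|45|07|
→ t2 |d7|d7|41|a1|45|45|31|07|
→ t3 |d7|07|a1|45|41|45|07|45|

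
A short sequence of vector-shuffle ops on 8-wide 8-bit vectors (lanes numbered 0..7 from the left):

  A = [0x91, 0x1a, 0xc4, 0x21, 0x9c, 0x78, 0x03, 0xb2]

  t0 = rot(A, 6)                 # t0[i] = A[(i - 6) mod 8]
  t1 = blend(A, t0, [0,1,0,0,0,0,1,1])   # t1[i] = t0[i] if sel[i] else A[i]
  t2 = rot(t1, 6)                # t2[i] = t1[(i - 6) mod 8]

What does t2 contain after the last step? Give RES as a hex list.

t0 = [0xc4, 0x21, 0x9c, 0x78, 0x03, 0xb2, 0x91, 0x1a]
t1 = [0x91, 0x21, 0xc4, 0x21, 0x9c, 0x78, 0x91, 0x1a]
t2 = [0xc4, 0x21, 0x9c, 0x78, 0x91, 0x1a, 0x91, 0x21]

RES = [ 0xc4  0x21  0x9c  0x78  0x91  0x1a  0x91  0x21 ]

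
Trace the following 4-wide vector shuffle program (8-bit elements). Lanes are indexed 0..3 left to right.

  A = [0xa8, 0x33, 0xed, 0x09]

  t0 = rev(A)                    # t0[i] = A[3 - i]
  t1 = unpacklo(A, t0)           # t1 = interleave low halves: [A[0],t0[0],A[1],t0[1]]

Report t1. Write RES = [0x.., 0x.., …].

RES = [0xa8, 0x09, 0x33, 0xed]

t0 = [0x09, 0xed, 0x33, 0xa8]
t1 = [0xa8, 0x09, 0x33, 0xed]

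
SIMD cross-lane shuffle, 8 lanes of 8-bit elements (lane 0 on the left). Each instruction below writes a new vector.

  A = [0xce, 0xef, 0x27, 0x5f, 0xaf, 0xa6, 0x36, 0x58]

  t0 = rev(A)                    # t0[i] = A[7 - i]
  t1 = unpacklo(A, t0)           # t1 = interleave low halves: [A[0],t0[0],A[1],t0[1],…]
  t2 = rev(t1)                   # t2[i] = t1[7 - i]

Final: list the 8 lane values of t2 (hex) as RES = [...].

t0 = [0x58, 0x36, 0xa6, 0xaf, 0x5f, 0x27, 0xef, 0xce]
t1 = [0xce, 0x58, 0xef, 0x36, 0x27, 0xa6, 0x5f, 0xaf]
t2 = [0xaf, 0x5f, 0xa6, 0x27, 0x36, 0xef, 0x58, 0xce]

RES = [ 0xaf  0x5f  0xa6  0x27  0x36  0xef  0x58  0xce ]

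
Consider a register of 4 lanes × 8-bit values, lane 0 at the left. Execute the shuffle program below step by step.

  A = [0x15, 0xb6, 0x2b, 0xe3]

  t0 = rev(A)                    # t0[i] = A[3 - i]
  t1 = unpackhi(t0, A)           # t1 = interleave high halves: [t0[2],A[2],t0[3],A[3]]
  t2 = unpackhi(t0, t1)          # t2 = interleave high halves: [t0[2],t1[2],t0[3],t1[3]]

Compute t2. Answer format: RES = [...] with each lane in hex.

→ t0 |e3|2b|b6|15|
→ t1 |b6|2b|15|e3|
→ t2 |b6|15|15|e3|

RES = [0xb6, 0x15, 0x15, 0xe3]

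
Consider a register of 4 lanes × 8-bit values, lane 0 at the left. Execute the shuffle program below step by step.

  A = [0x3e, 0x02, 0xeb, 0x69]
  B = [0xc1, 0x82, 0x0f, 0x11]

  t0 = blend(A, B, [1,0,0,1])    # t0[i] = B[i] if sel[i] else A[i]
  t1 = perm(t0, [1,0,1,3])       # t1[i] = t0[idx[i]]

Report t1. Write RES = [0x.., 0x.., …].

RES = [ 0x02  0xc1  0x02  0x11 ]

→ t0 |c1|02|eb|11|
→ t1 |02|c1|02|11|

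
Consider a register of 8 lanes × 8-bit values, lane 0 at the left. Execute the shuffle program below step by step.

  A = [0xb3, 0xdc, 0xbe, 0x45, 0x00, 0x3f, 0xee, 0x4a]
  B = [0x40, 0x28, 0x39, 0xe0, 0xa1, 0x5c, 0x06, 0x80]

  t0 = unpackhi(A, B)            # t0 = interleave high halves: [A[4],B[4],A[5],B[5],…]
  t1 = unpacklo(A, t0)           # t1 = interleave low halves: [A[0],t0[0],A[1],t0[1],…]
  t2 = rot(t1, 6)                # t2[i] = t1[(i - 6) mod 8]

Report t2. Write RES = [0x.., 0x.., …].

RES = [0xdc, 0xa1, 0xbe, 0x3f, 0x45, 0x5c, 0xb3, 0x00]

→ t0 |00|a1|3f|5c|ee|06|4a|80|
→ t1 |b3|00|dc|a1|be|3f|45|5c|
→ t2 |dc|a1|be|3f|45|5c|b3|00|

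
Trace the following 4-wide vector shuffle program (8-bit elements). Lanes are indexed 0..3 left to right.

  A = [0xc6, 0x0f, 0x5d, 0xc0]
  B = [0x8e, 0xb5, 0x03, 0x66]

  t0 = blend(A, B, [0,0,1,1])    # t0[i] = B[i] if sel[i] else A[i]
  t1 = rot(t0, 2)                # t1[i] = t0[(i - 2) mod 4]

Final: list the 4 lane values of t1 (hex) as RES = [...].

RES = [0x03, 0x66, 0xc6, 0x0f]

t0 = [0xc6, 0x0f, 0x03, 0x66]
t1 = [0x03, 0x66, 0xc6, 0x0f]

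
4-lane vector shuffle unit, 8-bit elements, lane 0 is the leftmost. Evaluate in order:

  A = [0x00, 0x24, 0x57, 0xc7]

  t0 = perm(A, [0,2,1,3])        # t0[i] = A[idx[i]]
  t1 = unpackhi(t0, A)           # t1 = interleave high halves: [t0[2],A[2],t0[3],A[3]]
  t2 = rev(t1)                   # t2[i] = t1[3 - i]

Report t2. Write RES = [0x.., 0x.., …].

RES = [ 0xc7  0xc7  0x57  0x24 ]

→ t0 |00|57|24|c7|
→ t1 |24|57|c7|c7|
→ t2 |c7|c7|57|24|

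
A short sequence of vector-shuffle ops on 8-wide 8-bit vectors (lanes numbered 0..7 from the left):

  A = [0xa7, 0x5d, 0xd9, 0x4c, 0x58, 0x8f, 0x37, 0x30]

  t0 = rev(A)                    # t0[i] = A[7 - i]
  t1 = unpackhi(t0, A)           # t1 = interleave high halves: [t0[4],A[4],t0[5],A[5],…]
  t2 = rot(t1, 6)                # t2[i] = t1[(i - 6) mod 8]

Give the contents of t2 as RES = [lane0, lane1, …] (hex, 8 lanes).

RES = [0xd9, 0x8f, 0x5d, 0x37, 0xa7, 0x30, 0x4c, 0x58]

→ t0 |30|37|8f|58|4c|d9|5d|a7|
→ t1 |4c|58|d9|8f|5d|37|a7|30|
→ t2 |d9|8f|5d|37|a7|30|4c|58|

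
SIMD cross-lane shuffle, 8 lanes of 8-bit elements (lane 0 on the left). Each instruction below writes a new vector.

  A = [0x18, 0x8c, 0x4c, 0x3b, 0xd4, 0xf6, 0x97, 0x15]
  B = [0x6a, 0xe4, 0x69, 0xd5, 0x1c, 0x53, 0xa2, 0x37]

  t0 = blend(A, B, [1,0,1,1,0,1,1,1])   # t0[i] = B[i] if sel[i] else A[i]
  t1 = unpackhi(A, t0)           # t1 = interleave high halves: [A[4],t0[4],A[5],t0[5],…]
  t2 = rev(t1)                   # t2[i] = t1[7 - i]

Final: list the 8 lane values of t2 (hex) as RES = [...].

RES = [0x37, 0x15, 0xa2, 0x97, 0x53, 0xf6, 0xd4, 0xd4]

→ t0 |6a|8c|69|d5|d4|53|a2|37|
→ t1 |d4|d4|f6|53|97|a2|15|37|
→ t2 |37|15|a2|97|53|f6|d4|d4|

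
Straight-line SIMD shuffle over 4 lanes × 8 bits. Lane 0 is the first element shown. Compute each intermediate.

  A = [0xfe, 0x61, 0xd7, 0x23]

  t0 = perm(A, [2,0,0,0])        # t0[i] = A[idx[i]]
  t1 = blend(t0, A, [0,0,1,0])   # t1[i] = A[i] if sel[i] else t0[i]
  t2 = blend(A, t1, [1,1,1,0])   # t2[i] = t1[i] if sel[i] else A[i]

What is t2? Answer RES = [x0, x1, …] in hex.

  t0: d7 fe fe fe
  t1: d7 fe d7 fe
  t2: d7 fe d7 23

RES = [0xd7, 0xfe, 0xd7, 0x23]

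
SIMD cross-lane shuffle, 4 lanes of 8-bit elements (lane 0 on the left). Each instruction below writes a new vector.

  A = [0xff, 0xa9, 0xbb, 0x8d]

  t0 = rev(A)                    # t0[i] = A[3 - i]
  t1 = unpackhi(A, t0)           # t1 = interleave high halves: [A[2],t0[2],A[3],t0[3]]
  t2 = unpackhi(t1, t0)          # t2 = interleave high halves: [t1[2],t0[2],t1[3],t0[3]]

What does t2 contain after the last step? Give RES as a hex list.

RES = [0x8d, 0xa9, 0xff, 0xff]

t0 = [0x8d, 0xbb, 0xa9, 0xff]
t1 = [0xbb, 0xa9, 0x8d, 0xff]
t2 = [0x8d, 0xa9, 0xff, 0xff]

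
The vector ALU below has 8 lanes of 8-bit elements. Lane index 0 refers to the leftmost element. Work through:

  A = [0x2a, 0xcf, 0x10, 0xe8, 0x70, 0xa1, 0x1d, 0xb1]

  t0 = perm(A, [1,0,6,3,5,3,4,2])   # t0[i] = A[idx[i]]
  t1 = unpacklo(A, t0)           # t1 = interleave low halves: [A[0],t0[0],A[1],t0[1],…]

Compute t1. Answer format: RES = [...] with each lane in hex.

→ t0 |cf|2a|1d|e8|a1|e8|70|10|
→ t1 |2a|cf|cf|2a|10|1d|e8|e8|

RES = [0x2a, 0xcf, 0xcf, 0x2a, 0x10, 0x1d, 0xe8, 0xe8]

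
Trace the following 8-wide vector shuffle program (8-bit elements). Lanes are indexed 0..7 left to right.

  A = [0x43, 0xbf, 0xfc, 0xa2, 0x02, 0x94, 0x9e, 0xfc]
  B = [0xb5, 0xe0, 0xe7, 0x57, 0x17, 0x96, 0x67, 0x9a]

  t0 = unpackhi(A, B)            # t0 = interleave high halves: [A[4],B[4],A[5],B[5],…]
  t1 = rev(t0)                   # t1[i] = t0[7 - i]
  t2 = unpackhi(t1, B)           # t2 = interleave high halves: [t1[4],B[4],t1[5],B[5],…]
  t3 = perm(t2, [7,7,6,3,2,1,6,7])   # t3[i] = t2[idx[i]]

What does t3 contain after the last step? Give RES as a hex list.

RES = [ 0x9a  0x9a  0x02  0x96  0x94  0x17  0x02  0x9a ]

→ t0 |02|17|94|96|9e|67|fc|9a|
→ t1 |9a|fc|67|9e|96|94|17|02|
→ t2 |96|17|94|96|17|67|02|9a|
→ t3 |9a|9a|02|96|94|17|02|9a|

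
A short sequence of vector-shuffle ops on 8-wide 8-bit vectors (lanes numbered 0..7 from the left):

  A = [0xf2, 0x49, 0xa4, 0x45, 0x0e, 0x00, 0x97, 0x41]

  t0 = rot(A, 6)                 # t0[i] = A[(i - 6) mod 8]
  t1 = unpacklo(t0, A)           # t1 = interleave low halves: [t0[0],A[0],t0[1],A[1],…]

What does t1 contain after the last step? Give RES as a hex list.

→ t0 |a4|45|0e|00|97|41|f2|49|
→ t1 |a4|f2|45|49|0e|a4|00|45|

RES = [ 0xa4  0xf2  0x45  0x49  0x0e  0xa4  0x00  0x45 ]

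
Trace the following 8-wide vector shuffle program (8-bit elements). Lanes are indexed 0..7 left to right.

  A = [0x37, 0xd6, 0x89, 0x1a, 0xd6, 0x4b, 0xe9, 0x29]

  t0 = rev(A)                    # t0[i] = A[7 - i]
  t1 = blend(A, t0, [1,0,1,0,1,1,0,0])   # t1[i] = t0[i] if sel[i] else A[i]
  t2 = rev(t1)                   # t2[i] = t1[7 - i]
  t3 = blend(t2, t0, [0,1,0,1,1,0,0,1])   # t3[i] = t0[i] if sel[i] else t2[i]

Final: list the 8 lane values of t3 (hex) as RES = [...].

  t0: 29 e9 4b d6 1a 89 d6 37
  t1: 29 d6 4b 1a 1a 89 e9 29
  t2: 29 e9 89 1a 1a 4b d6 29
  t3: 29 e9 89 d6 1a 4b d6 37

RES = [ 0x29  0xe9  0x89  0xd6  0x1a  0x4b  0xd6  0x37 ]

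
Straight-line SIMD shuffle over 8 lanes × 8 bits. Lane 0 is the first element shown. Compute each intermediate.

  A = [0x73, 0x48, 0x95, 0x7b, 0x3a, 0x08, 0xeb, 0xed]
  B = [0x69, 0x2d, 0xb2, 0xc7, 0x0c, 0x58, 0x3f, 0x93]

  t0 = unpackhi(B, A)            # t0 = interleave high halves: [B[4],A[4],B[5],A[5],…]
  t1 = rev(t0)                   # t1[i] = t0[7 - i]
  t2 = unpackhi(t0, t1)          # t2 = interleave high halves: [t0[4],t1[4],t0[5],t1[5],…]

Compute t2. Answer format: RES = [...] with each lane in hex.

RES = [ 0x3f  0x08  0xeb  0x58  0x93  0x3a  0xed  0x0c ]

t0 = [0x0c, 0x3a, 0x58, 0x08, 0x3f, 0xeb, 0x93, 0xed]
t1 = [0xed, 0x93, 0xeb, 0x3f, 0x08, 0x58, 0x3a, 0x0c]
t2 = [0x3f, 0x08, 0xeb, 0x58, 0x93, 0x3a, 0xed, 0x0c]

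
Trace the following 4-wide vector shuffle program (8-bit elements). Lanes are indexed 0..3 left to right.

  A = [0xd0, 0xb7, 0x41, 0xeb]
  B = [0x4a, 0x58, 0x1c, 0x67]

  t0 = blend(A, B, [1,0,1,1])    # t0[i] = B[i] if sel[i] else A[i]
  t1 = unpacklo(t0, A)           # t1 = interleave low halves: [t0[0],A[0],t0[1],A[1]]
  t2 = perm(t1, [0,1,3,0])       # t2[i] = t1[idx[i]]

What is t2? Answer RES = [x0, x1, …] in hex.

RES = [0x4a, 0xd0, 0xb7, 0x4a]

t0 = [0x4a, 0xb7, 0x1c, 0x67]
t1 = [0x4a, 0xd0, 0xb7, 0xb7]
t2 = [0x4a, 0xd0, 0xb7, 0x4a]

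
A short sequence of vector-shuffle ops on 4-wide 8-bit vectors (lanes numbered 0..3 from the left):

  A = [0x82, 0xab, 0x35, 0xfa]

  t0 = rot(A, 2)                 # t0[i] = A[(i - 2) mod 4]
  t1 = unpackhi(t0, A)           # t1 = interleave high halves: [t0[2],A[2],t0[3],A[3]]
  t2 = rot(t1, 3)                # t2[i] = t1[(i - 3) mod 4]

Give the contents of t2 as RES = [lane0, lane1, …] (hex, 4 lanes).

t0 = [0x35, 0xfa, 0x82, 0xab]
t1 = [0x82, 0x35, 0xab, 0xfa]
t2 = [0x35, 0xab, 0xfa, 0x82]

RES = [ 0x35  0xab  0xfa  0x82 ]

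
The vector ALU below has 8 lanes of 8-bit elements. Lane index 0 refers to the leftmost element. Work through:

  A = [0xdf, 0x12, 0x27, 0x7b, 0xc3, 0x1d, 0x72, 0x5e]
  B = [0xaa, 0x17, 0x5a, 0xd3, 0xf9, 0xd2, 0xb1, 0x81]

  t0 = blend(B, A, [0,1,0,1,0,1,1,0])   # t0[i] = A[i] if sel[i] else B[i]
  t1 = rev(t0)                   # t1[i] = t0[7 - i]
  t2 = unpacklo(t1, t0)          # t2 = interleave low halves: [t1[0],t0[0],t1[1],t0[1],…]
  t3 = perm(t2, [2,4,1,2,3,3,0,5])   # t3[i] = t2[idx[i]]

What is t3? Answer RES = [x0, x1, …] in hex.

→ t0 |aa|12|5a|7b|f9|1d|72|81|
→ t1 |81|72|1d|f9|7b|5a|12|aa|
→ t2 |81|aa|72|12|1d|5a|f9|7b|
→ t3 |72|1d|aa|72|12|12|81|5a|

RES = [0x72, 0x1d, 0xaa, 0x72, 0x12, 0x12, 0x81, 0x5a]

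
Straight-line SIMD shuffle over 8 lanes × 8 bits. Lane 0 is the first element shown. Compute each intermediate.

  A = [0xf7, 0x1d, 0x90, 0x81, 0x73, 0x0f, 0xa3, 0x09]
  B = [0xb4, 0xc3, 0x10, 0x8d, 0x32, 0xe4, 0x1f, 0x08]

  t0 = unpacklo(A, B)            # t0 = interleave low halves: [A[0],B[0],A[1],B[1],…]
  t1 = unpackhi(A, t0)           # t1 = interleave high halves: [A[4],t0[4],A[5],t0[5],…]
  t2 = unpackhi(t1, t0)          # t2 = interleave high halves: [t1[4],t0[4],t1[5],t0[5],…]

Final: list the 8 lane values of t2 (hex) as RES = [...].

RES = [ 0xa3  0x90  0x81  0x10  0x09  0x81  0x8d  0x8d ]

t0 = [0xf7, 0xb4, 0x1d, 0xc3, 0x90, 0x10, 0x81, 0x8d]
t1 = [0x73, 0x90, 0x0f, 0x10, 0xa3, 0x81, 0x09, 0x8d]
t2 = [0xa3, 0x90, 0x81, 0x10, 0x09, 0x81, 0x8d, 0x8d]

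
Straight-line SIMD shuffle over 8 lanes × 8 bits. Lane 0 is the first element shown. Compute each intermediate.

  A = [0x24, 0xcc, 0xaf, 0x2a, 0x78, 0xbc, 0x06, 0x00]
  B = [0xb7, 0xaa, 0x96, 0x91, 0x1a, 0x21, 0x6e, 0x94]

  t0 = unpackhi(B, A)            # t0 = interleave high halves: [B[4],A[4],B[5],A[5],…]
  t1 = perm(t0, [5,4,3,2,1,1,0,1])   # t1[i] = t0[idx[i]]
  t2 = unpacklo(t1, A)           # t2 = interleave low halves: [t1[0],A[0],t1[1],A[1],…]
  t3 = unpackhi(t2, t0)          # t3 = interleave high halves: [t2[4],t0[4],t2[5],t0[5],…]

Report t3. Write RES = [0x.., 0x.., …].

  t0: 1a 78 21 bc 6e 06 94 00
  t1: 06 6e bc 21 78 78 1a 78
  t2: 06 24 6e cc bc af 21 2a
  t3: bc 6e af 06 21 94 2a 00

RES = [0xbc, 0x6e, 0xaf, 0x06, 0x21, 0x94, 0x2a, 0x00]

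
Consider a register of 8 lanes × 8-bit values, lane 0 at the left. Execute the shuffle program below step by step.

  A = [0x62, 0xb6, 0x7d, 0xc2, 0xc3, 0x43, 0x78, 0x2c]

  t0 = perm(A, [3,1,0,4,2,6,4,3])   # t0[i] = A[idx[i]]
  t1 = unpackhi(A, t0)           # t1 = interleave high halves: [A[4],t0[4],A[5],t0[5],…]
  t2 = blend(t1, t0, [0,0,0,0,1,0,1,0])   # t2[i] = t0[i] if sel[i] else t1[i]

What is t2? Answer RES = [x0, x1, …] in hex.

RES = [ 0xc3  0x7d  0x43  0x78  0x7d  0xc3  0xc3  0xc2 ]

  t0: c2 b6 62 c3 7d 78 c3 c2
  t1: c3 7d 43 78 78 c3 2c c2
  t2: c3 7d 43 78 7d c3 c3 c2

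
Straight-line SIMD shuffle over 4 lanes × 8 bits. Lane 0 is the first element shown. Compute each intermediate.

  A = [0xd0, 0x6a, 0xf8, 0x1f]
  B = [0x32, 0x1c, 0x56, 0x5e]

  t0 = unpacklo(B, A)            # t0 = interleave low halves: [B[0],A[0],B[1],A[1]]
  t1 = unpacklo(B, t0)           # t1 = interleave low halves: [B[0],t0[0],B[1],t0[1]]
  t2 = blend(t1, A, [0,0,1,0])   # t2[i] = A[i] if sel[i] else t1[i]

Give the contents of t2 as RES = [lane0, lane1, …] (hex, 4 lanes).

t0 = [0x32, 0xd0, 0x1c, 0x6a]
t1 = [0x32, 0x32, 0x1c, 0xd0]
t2 = [0x32, 0x32, 0xf8, 0xd0]

RES = [ 0x32  0x32  0xf8  0xd0 ]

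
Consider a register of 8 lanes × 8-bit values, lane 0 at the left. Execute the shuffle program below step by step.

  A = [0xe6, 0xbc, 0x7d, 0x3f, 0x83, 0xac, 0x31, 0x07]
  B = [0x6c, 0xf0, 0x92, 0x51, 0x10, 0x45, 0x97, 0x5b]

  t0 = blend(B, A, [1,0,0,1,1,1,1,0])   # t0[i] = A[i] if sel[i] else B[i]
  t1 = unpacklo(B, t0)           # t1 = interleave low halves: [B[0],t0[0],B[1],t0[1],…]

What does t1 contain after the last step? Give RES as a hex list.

t0 = [0xe6, 0xf0, 0x92, 0x3f, 0x83, 0xac, 0x31, 0x5b]
t1 = [0x6c, 0xe6, 0xf0, 0xf0, 0x92, 0x92, 0x51, 0x3f]

RES = [ 0x6c  0xe6  0xf0  0xf0  0x92  0x92  0x51  0x3f ]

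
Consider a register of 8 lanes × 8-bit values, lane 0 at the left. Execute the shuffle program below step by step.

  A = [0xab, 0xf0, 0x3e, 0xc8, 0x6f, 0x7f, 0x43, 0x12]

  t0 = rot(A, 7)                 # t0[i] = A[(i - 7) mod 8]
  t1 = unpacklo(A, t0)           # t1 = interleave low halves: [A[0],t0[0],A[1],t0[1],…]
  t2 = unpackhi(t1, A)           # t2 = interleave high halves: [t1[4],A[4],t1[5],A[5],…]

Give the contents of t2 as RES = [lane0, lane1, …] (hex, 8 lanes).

t0 = [0xf0, 0x3e, 0xc8, 0x6f, 0x7f, 0x43, 0x12, 0xab]
t1 = [0xab, 0xf0, 0xf0, 0x3e, 0x3e, 0xc8, 0xc8, 0x6f]
t2 = [0x3e, 0x6f, 0xc8, 0x7f, 0xc8, 0x43, 0x6f, 0x12]

RES = [ 0x3e  0x6f  0xc8  0x7f  0xc8  0x43  0x6f  0x12 ]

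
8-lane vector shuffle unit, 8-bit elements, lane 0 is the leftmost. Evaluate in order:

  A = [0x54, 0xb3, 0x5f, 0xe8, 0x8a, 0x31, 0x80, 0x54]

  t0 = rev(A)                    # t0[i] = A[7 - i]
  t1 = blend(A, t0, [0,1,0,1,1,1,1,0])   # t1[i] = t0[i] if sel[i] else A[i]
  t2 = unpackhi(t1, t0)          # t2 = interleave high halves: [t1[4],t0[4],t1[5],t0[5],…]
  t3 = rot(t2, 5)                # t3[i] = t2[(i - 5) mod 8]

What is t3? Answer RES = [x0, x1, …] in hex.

RES = [ 0x5f  0xb3  0xb3  0x54  0x54  0xe8  0xe8  0x5f ]

  t0: 54 80 31 8a e8 5f b3 54
  t1: 54 80 5f 8a e8 5f b3 54
  t2: e8 e8 5f 5f b3 b3 54 54
  t3: 5f b3 b3 54 54 e8 e8 5f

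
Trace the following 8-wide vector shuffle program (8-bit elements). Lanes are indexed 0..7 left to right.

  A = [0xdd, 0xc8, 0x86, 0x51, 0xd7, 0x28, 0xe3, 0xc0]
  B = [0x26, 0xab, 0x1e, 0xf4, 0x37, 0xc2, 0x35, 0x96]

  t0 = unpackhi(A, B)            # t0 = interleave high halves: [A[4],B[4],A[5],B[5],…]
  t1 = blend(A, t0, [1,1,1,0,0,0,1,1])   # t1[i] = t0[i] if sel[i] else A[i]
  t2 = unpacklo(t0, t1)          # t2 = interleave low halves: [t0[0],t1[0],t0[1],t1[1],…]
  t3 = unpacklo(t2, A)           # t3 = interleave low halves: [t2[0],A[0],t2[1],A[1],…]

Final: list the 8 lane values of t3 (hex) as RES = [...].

RES = [0xd7, 0xdd, 0xd7, 0xc8, 0x37, 0x86, 0x37, 0x51]

  t0: d7 37 28 c2 e3 35 c0 96
  t1: d7 37 28 51 d7 28 c0 96
  t2: d7 d7 37 37 28 28 c2 51
  t3: d7 dd d7 c8 37 86 37 51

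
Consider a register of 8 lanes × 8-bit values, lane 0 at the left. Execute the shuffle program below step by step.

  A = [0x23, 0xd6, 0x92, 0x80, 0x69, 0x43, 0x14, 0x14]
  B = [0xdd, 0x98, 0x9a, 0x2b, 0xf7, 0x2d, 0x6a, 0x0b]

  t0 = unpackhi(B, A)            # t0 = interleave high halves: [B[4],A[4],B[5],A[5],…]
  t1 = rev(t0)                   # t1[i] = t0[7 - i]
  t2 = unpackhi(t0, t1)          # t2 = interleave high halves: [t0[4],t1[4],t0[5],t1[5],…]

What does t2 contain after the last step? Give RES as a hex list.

RES = [ 0x6a  0x43  0x14  0x2d  0x0b  0x69  0x14  0xf7 ]

→ t0 |f7|69|2d|43|6a|14|0b|14|
→ t1 |14|0b|14|6a|43|2d|69|f7|
→ t2 |6a|43|14|2d|0b|69|14|f7|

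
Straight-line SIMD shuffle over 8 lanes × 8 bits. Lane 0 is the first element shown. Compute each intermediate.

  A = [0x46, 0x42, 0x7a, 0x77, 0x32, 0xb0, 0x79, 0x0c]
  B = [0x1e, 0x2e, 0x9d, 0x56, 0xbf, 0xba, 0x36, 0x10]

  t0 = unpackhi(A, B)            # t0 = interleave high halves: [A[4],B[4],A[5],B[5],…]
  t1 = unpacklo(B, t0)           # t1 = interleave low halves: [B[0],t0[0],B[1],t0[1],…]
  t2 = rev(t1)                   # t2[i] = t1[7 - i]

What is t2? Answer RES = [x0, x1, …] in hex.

RES = [ 0xba  0x56  0xb0  0x9d  0xbf  0x2e  0x32  0x1e ]

  t0: 32 bf b0 ba 79 36 0c 10
  t1: 1e 32 2e bf 9d b0 56 ba
  t2: ba 56 b0 9d bf 2e 32 1e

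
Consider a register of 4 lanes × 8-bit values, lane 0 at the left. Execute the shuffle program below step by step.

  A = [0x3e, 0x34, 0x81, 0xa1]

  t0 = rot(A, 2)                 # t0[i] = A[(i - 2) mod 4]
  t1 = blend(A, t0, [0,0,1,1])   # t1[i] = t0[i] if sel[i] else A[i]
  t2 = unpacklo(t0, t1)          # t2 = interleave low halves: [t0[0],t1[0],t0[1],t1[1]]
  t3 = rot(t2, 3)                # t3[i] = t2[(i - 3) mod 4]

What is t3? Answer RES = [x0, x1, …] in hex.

t0 = [0x81, 0xa1, 0x3e, 0x34]
t1 = [0x3e, 0x34, 0x3e, 0x34]
t2 = [0x81, 0x3e, 0xa1, 0x34]
t3 = [0x3e, 0xa1, 0x34, 0x81]

RES = [ 0x3e  0xa1  0x34  0x81 ]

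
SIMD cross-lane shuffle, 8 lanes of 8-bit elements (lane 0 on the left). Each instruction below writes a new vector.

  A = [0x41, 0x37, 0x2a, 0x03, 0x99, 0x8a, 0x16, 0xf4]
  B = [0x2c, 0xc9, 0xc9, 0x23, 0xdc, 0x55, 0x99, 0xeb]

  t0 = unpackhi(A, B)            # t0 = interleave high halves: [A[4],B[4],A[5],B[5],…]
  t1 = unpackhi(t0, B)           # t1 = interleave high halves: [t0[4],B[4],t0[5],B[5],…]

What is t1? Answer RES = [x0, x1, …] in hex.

RES = [0x16, 0xdc, 0x99, 0x55, 0xf4, 0x99, 0xeb, 0xeb]

t0 = [0x99, 0xdc, 0x8a, 0x55, 0x16, 0x99, 0xf4, 0xeb]
t1 = [0x16, 0xdc, 0x99, 0x55, 0xf4, 0x99, 0xeb, 0xeb]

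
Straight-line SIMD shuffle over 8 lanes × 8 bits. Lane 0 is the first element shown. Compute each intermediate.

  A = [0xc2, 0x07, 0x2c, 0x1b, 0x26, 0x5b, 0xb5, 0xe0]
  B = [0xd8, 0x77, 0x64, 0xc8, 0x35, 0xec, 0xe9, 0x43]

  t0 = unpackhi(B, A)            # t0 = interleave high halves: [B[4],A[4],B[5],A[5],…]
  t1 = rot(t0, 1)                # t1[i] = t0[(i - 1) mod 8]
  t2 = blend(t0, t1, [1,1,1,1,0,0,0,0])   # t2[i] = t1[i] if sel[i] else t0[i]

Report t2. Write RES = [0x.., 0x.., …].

RES = [0xe0, 0x35, 0x26, 0xec, 0xe9, 0xb5, 0x43, 0xe0]

  t0: 35 26 ec 5b e9 b5 43 e0
  t1: e0 35 26 ec 5b e9 b5 43
  t2: e0 35 26 ec e9 b5 43 e0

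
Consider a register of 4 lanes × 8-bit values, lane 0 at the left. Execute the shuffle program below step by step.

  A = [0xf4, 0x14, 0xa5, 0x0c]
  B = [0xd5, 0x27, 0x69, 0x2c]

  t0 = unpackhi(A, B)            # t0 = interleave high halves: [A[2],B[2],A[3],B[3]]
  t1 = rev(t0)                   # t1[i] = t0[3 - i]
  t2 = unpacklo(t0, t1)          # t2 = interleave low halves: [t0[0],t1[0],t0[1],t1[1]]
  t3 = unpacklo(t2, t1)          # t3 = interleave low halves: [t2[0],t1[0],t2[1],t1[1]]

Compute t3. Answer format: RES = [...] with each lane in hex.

→ t0 |a5|69|0c|2c|
→ t1 |2c|0c|69|a5|
→ t2 |a5|2c|69|0c|
→ t3 |a5|2c|2c|0c|

RES = [ 0xa5  0x2c  0x2c  0x0c ]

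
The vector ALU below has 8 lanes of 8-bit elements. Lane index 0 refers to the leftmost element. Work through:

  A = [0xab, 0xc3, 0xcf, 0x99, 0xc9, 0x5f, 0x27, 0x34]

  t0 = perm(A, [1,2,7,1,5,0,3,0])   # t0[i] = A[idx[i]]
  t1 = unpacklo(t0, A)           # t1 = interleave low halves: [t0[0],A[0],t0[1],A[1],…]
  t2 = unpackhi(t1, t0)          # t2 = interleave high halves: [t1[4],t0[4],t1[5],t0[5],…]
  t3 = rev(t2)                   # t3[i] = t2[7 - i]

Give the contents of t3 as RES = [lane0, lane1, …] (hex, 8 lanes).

RES = [0xab, 0x99, 0x99, 0xc3, 0xab, 0xcf, 0x5f, 0x34]

→ t0 |c3|cf|34|c3|5f|ab|99|ab|
→ t1 |c3|ab|cf|c3|34|cf|c3|99|
→ t2 |34|5f|cf|ab|c3|99|99|ab|
→ t3 |ab|99|99|c3|ab|cf|5f|34|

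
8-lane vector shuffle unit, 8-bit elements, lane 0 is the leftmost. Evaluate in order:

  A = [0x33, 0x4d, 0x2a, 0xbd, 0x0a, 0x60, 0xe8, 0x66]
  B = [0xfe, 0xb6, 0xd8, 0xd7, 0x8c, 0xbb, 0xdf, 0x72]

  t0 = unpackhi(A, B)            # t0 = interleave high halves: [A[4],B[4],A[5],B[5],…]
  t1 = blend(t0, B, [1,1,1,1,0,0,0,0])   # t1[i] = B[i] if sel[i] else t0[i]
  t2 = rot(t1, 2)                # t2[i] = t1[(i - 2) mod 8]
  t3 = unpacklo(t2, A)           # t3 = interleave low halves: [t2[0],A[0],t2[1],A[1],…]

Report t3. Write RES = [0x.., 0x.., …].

  t0: 0a 8c 60 bb e8 df 66 72
  t1: fe b6 d8 d7 e8 df 66 72
  t2: 66 72 fe b6 d8 d7 e8 df
  t3: 66 33 72 4d fe 2a b6 bd

RES = [ 0x66  0x33  0x72  0x4d  0xfe  0x2a  0xb6  0xbd ]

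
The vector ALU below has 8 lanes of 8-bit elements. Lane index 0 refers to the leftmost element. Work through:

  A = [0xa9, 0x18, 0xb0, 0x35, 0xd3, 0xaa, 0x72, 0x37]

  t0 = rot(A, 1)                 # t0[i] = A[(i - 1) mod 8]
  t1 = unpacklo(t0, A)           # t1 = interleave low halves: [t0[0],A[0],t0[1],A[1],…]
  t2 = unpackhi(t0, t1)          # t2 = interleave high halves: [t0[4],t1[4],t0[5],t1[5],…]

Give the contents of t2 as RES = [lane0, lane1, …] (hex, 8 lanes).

t0 = [0x37, 0xa9, 0x18, 0xb0, 0x35, 0xd3, 0xaa, 0x72]
t1 = [0x37, 0xa9, 0xa9, 0x18, 0x18, 0xb0, 0xb0, 0x35]
t2 = [0x35, 0x18, 0xd3, 0xb0, 0xaa, 0xb0, 0x72, 0x35]

RES = [ 0x35  0x18  0xd3  0xb0  0xaa  0xb0  0x72  0x35 ]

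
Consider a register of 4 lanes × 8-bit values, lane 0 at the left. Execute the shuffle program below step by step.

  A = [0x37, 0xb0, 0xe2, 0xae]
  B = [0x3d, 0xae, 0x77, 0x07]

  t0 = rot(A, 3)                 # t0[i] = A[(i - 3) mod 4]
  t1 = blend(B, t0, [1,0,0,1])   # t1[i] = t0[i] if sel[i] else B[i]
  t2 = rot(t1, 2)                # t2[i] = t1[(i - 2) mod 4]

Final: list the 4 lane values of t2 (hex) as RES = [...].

→ t0 |b0|e2|ae|37|
→ t1 |b0|ae|77|37|
→ t2 |77|37|b0|ae|

RES = [ 0x77  0x37  0xb0  0xae ]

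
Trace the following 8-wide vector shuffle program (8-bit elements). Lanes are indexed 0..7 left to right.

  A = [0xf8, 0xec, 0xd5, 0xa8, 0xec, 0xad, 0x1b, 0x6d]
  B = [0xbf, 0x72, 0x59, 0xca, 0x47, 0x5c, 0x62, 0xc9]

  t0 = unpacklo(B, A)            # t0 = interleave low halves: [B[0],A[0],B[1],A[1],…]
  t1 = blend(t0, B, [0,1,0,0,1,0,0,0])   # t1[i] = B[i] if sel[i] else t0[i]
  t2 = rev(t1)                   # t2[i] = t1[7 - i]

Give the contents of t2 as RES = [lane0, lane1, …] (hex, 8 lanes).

t0 = [0xbf, 0xf8, 0x72, 0xec, 0x59, 0xd5, 0xca, 0xa8]
t1 = [0xbf, 0x72, 0x72, 0xec, 0x47, 0xd5, 0xca, 0xa8]
t2 = [0xa8, 0xca, 0xd5, 0x47, 0xec, 0x72, 0x72, 0xbf]

RES = [ 0xa8  0xca  0xd5  0x47  0xec  0x72  0x72  0xbf ]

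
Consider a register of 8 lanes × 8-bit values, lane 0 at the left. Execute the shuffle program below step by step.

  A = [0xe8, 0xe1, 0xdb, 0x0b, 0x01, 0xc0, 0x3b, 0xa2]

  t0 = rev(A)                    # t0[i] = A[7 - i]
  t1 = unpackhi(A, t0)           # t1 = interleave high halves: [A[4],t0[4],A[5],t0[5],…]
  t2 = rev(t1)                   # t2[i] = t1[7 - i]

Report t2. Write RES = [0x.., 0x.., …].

RES = [0xe8, 0xa2, 0xe1, 0x3b, 0xdb, 0xc0, 0x0b, 0x01]

→ t0 |a2|3b|c0|01|0b|db|e1|e8|
→ t1 |01|0b|c0|db|3b|e1|a2|e8|
→ t2 |e8|a2|e1|3b|db|c0|0b|01|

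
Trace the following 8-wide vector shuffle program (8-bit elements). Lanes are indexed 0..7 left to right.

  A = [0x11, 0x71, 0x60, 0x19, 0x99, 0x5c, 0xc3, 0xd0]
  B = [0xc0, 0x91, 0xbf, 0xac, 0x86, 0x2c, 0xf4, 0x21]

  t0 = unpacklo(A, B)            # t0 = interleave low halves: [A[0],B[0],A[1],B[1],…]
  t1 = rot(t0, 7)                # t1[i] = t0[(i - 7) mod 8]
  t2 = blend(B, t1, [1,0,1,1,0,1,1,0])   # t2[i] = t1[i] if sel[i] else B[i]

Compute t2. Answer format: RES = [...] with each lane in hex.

  t0: 11 c0 71 91 60 bf 19 ac
  t1: c0 71 91 60 bf 19 ac 11
  t2: c0 91 91 60 86 19 ac 21

RES = [ 0xc0  0x91  0x91  0x60  0x86  0x19  0xac  0x21 ]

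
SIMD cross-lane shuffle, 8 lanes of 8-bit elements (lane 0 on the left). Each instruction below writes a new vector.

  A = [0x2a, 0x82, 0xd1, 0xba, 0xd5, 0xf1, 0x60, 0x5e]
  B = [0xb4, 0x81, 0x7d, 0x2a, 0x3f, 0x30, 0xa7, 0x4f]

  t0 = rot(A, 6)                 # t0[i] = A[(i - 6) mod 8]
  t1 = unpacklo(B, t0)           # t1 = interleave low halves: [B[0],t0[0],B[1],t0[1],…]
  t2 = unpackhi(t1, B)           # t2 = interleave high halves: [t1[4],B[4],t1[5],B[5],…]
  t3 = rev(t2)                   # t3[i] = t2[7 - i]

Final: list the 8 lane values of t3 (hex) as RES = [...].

t0 = [0xd1, 0xba, 0xd5, 0xf1, 0x60, 0x5e, 0x2a, 0x82]
t1 = [0xb4, 0xd1, 0x81, 0xba, 0x7d, 0xd5, 0x2a, 0xf1]
t2 = [0x7d, 0x3f, 0xd5, 0x30, 0x2a, 0xa7, 0xf1, 0x4f]
t3 = [0x4f, 0xf1, 0xa7, 0x2a, 0x30, 0xd5, 0x3f, 0x7d]

RES = [ 0x4f  0xf1  0xa7  0x2a  0x30  0xd5  0x3f  0x7d ]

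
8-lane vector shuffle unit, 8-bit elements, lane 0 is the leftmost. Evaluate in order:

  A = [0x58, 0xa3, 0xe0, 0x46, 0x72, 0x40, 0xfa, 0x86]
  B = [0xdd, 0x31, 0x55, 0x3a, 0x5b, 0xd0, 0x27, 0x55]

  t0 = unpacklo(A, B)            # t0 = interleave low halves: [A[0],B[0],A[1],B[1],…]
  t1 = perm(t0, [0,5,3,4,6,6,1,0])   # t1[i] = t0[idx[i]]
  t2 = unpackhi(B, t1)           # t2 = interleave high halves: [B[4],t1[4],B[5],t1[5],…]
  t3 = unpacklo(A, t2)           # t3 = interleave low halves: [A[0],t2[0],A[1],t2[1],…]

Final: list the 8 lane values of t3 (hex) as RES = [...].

RES = [ 0x58  0x5b  0xa3  0x46  0xe0  0xd0  0x46  0x46 ]

t0 = [0x58, 0xdd, 0xa3, 0x31, 0xe0, 0x55, 0x46, 0x3a]
t1 = [0x58, 0x55, 0x31, 0xe0, 0x46, 0x46, 0xdd, 0x58]
t2 = [0x5b, 0x46, 0xd0, 0x46, 0x27, 0xdd, 0x55, 0x58]
t3 = [0x58, 0x5b, 0xa3, 0x46, 0xe0, 0xd0, 0x46, 0x46]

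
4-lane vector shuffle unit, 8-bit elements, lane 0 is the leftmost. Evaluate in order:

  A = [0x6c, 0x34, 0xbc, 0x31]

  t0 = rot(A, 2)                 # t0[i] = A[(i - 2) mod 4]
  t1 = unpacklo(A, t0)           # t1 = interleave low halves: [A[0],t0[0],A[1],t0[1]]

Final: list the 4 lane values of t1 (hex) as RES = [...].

→ t0 |bc|31|6c|34|
→ t1 |6c|bc|34|31|

RES = [ 0x6c  0xbc  0x34  0x31 ]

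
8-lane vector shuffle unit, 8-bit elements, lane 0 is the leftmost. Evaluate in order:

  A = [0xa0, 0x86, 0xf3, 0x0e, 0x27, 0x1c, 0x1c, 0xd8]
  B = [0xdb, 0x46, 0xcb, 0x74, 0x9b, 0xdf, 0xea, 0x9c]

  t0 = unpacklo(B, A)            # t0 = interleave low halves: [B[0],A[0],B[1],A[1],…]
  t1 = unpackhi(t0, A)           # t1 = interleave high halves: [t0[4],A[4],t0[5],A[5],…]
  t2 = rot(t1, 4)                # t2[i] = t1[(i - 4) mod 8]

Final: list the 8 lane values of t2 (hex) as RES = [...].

RES = [ 0x74  0x1c  0x0e  0xd8  0xcb  0x27  0xf3  0x1c ]

t0 = [0xdb, 0xa0, 0x46, 0x86, 0xcb, 0xf3, 0x74, 0x0e]
t1 = [0xcb, 0x27, 0xf3, 0x1c, 0x74, 0x1c, 0x0e, 0xd8]
t2 = [0x74, 0x1c, 0x0e, 0xd8, 0xcb, 0x27, 0xf3, 0x1c]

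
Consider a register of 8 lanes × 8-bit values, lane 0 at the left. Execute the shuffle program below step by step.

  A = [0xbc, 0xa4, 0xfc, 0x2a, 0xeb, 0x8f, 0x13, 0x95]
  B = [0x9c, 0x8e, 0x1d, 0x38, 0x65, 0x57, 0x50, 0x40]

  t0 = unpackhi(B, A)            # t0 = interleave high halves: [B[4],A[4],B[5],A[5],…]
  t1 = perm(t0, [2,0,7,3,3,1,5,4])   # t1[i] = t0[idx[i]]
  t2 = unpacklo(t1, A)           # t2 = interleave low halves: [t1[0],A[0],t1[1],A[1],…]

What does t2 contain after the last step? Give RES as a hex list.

RES = [ 0x57  0xbc  0x65  0xa4  0x95  0xfc  0x8f  0x2a ]

→ t0 |65|eb|57|8f|50|13|40|95|
→ t1 |57|65|95|8f|8f|eb|13|50|
→ t2 |57|bc|65|a4|95|fc|8f|2a|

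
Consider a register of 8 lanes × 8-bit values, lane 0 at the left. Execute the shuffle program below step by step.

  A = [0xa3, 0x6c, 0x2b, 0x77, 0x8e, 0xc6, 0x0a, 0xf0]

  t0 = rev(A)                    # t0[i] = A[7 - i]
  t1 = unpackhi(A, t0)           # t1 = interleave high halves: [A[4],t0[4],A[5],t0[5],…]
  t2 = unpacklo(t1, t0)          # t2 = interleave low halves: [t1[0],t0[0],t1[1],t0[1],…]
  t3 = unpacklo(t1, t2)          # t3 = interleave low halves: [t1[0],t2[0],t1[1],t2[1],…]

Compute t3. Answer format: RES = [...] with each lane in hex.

RES = [ 0x8e  0x8e  0x77  0xf0  0xc6  0x77  0x2b  0x0a ]

→ t0 |f0|0a|c6|8e|77|2b|6c|a3|
→ t1 |8e|77|c6|2b|0a|6c|f0|a3|
→ t2 |8e|f0|77|0a|c6|c6|2b|8e|
→ t3 |8e|8e|77|f0|c6|77|2b|0a|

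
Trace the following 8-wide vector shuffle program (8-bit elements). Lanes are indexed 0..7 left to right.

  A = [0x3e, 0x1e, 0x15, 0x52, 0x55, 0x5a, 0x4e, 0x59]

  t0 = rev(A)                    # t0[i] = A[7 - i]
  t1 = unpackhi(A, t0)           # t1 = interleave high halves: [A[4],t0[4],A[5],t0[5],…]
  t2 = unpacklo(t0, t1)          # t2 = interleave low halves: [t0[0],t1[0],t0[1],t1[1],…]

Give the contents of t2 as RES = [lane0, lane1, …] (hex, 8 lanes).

RES = [ 0x59  0x55  0x4e  0x52  0x5a  0x5a  0x55  0x15 ]

  t0: 59 4e 5a 55 52 15 1e 3e
  t1: 55 52 5a 15 4e 1e 59 3e
  t2: 59 55 4e 52 5a 5a 55 15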